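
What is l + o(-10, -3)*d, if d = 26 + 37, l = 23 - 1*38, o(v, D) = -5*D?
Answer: 930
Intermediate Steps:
l = -15 (l = 23 - 38 = -15)
d = 63
l + o(-10, -3)*d = -15 - 5*(-3)*63 = -15 + 15*63 = -15 + 945 = 930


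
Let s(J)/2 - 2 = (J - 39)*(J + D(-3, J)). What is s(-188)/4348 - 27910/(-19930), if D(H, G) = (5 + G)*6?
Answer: 293936083/2166391 ≈ 135.68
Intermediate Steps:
D(H, G) = 30 + 6*G
s(J) = 4 + 2*(-39 + J)*(30 + 7*J) (s(J) = 4 + 2*((J - 39)*(J + (30 + 6*J))) = 4 + 2*((-39 + J)*(30 + 7*J)) = 4 + 2*(-39 + J)*(30 + 7*J))
s(-188)/4348 - 27910/(-19930) = (-2336 - 486*(-188) + 14*(-188)**2)/4348 - 27910/(-19930) = (-2336 + 91368 + 14*35344)*(1/4348) - 27910*(-1/19930) = (-2336 + 91368 + 494816)*(1/4348) + 2791/1993 = 583848*(1/4348) + 2791/1993 = 145962/1087 + 2791/1993 = 293936083/2166391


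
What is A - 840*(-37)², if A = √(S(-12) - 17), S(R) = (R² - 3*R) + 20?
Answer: -1149960 + √183 ≈ -1.1499e+6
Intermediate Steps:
S(R) = 20 + R² - 3*R
A = √183 (A = √((20 + (-12)² - 3*(-12)) - 17) = √((20 + 144 + 36) - 17) = √(200 - 17) = √183 ≈ 13.528)
A - 840*(-37)² = √183 - 840*(-37)² = √183 - 840*1369 = √183 - 1149960 = -1149960 + √183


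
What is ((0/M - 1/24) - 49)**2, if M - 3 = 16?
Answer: 1385329/576 ≈ 2405.1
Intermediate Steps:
M = 19 (M = 3 + 16 = 19)
((0/M - 1/24) - 49)**2 = ((0/19 - 1/24) - 49)**2 = ((0*(1/19) - 1*1/24) - 49)**2 = ((0 - 1/24) - 49)**2 = (-1/24 - 49)**2 = (-1177/24)**2 = 1385329/576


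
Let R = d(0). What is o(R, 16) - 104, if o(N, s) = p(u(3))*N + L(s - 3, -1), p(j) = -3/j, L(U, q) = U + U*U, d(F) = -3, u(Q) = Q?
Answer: 81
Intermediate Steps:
R = -3
L(U, q) = U + U²
o(N, s) = -N + (-3 + s)*(-2 + s) (o(N, s) = (-3/3)*N + (s - 3)*(1 + (s - 3)) = (-3*⅓)*N + (-3 + s)*(1 + (-3 + s)) = -N + (-3 + s)*(-2 + s))
o(R, 16) - 104 = (-1*(-3) + (-3 + 16)*(-2 + 16)) - 104 = (3 + 13*14) - 104 = (3 + 182) - 104 = 185 - 104 = 81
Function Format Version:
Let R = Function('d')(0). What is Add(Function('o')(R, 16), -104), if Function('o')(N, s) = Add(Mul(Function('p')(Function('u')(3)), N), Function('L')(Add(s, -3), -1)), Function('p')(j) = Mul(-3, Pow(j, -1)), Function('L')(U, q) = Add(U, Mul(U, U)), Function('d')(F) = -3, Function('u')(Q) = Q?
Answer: 81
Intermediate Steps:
R = -3
Function('L')(U, q) = Add(U, Pow(U, 2))
Function('o')(N, s) = Add(Mul(-1, N), Mul(Add(-3, s), Add(-2, s))) (Function('o')(N, s) = Add(Mul(Mul(-3, Pow(3, -1)), N), Mul(Add(s, -3), Add(1, Add(s, -3)))) = Add(Mul(Mul(-3, Rational(1, 3)), N), Mul(Add(-3, s), Add(1, Add(-3, s)))) = Add(Mul(-1, N), Mul(Add(-3, s), Add(-2, s))))
Add(Function('o')(R, 16), -104) = Add(Add(Mul(-1, -3), Mul(Add(-3, 16), Add(-2, 16))), -104) = Add(Add(3, Mul(13, 14)), -104) = Add(Add(3, 182), -104) = Add(185, -104) = 81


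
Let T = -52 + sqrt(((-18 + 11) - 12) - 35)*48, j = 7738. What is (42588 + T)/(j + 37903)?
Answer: 42536/45641 + 144*I*sqrt(6)/45641 ≈ 0.93197 + 0.0077283*I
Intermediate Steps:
T = -52 + 144*I*sqrt(6) (T = -52 + sqrt((-7 - 12) - 35)*48 = -52 + sqrt(-19 - 35)*48 = -52 + sqrt(-54)*48 = -52 + (3*I*sqrt(6))*48 = -52 + 144*I*sqrt(6) ≈ -52.0 + 352.73*I)
(42588 + T)/(j + 37903) = (42588 + (-52 + 144*I*sqrt(6)))/(7738 + 37903) = (42536 + 144*I*sqrt(6))/45641 = (42536 + 144*I*sqrt(6))*(1/45641) = 42536/45641 + 144*I*sqrt(6)/45641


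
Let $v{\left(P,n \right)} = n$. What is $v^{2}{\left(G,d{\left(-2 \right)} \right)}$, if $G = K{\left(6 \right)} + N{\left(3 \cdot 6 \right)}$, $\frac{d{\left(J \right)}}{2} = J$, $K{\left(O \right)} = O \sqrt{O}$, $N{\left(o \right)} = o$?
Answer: $16$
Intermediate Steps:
$K{\left(O \right)} = O^{\frac{3}{2}}$
$d{\left(J \right)} = 2 J$
$G = 18 + 6 \sqrt{6}$ ($G = 6^{\frac{3}{2}} + 3 \cdot 6 = 6 \sqrt{6} + 18 = 18 + 6 \sqrt{6} \approx 32.697$)
$v^{2}{\left(G,d{\left(-2 \right)} \right)} = \left(2 \left(-2\right)\right)^{2} = \left(-4\right)^{2} = 16$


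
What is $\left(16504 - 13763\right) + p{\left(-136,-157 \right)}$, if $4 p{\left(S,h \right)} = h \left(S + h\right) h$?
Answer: $- \frac{7211193}{4} \approx -1.8028 \cdot 10^{6}$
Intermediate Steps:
$p{\left(S,h \right)} = \frac{h^{2} \left(S + h\right)}{4}$ ($p{\left(S,h \right)} = \frac{h \left(S + h\right) h}{4} = \frac{h^{2} \left(S + h\right)}{4}$)
$\left(16504 - 13763\right) + p{\left(-136,-157 \right)} = \left(16504 - 13763\right) + \frac{\left(-157\right)^{2} \left(-136 - 157\right)}{4} = 2741 + \frac{1}{4} \cdot 24649 \left(-293\right) = 2741 - \frac{7222157}{4} = - \frac{7211193}{4}$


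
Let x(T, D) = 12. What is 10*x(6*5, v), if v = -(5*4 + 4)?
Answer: 120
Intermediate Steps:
v = -24 (v = -(20 + 4) = -1*24 = -24)
10*x(6*5, v) = 10*12 = 120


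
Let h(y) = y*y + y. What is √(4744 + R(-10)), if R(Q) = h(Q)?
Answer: √4834 ≈ 69.527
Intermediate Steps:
h(y) = y + y² (h(y) = y² + y = y + y²)
R(Q) = Q*(1 + Q)
√(4744 + R(-10)) = √(4744 - 10*(1 - 10)) = √(4744 - 10*(-9)) = √(4744 + 90) = √4834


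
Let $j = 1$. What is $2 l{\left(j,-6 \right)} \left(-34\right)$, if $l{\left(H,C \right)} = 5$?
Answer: $-340$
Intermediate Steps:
$2 l{\left(j,-6 \right)} \left(-34\right) = 2 \cdot 5 \left(-34\right) = 10 \left(-34\right) = -340$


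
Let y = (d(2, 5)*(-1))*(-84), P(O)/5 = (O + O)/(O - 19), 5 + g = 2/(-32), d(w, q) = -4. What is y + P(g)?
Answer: -25710/77 ≈ -333.90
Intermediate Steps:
g = -81/16 (g = -5 + 2/(-32) = -5 + 2*(-1/32) = -5 - 1/16 = -81/16 ≈ -5.0625)
P(O) = 10*O/(-19 + O) (P(O) = 5*((O + O)/(O - 19)) = 5*((2*O)/(-19 + O)) = 5*(2*O/(-19 + O)) = 10*O/(-19 + O))
y = -336 (y = -4*(-1)*(-84) = 4*(-84) = -336)
y + P(g) = -336 + 10*(-81/16)/(-19 - 81/16) = -336 + 10*(-81/16)/(-385/16) = -336 + 10*(-81/16)*(-16/385) = -336 + 162/77 = -25710/77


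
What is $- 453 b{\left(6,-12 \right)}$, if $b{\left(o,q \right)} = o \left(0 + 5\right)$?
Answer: $-13590$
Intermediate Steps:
$b{\left(o,q \right)} = 5 o$ ($b{\left(o,q \right)} = o 5 = 5 o$)
$- 453 b{\left(6,-12 \right)} = - 453 \cdot 5 \cdot 6 = \left(-453\right) 30 = -13590$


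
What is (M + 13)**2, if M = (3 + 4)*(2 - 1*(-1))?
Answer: 1156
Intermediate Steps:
M = 21 (M = 7*(2 + 1) = 7*3 = 21)
(M + 13)**2 = (21 + 13)**2 = 34**2 = 1156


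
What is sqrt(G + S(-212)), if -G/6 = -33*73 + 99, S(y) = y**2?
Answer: 2*sqrt(14701) ≈ 242.50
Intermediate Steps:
G = 13860 (G = -6*(-33*73 + 99) = -6*(-2409 + 99) = -6*(-2310) = 13860)
sqrt(G + S(-212)) = sqrt(13860 + (-212)**2) = sqrt(13860 + 44944) = sqrt(58804) = 2*sqrt(14701)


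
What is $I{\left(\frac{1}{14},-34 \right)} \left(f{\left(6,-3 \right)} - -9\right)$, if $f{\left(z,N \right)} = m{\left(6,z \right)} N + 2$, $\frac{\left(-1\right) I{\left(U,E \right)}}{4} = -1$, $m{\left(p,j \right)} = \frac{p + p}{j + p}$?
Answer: $32$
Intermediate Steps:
$m{\left(p,j \right)} = \frac{2 p}{j + p}$
$I{\left(U,E \right)} = 4$ ($I{\left(U,E \right)} = \left(-4\right) \left(-1\right) = 4$)
$f{\left(z,N \right)} = 2 + \frac{12 N}{6 + z}$ ($f{\left(z,N \right)} = 2 \cdot 6 \frac{1}{z + 6} N + 2 = 2 \cdot 6 \frac{1}{6 + z} N + 2 = \frac{12}{6 + z} N + 2 = \frac{12 N}{6 + z} + 2 = 2 + \frac{12 N}{6 + z}$)
$I{\left(\frac{1}{14},-34 \right)} \left(f{\left(6,-3 \right)} - -9\right) = 4 \left(\frac{2 \left(6 + 6 + 6 \left(-3\right)\right)}{6 + 6} - -9\right) = 4 \left(\frac{2 \left(6 + 6 - 18\right)}{12} + 9\right) = 4 \left(2 \cdot \frac{1}{12} \left(-6\right) + 9\right) = 4 \left(-1 + 9\right) = 4 \cdot 8 = 32$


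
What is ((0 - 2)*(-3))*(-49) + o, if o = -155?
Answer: -449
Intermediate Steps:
((0 - 2)*(-3))*(-49) + o = ((0 - 2)*(-3))*(-49) - 155 = -2*(-3)*(-49) - 155 = 6*(-49) - 155 = -294 - 155 = -449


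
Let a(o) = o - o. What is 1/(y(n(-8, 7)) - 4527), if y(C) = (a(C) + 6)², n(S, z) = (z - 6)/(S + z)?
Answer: -1/4491 ≈ -0.00022267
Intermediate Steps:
a(o) = 0
n(S, z) = (-6 + z)/(S + z)
y(C) = 36 (y(C) = (0 + 6)² = 6² = 36)
1/(y(n(-8, 7)) - 4527) = 1/(36 - 4527) = 1/(-4491) = -1/4491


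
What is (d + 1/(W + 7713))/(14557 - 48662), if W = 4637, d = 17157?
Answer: -211888951/421196750 ≈ -0.50306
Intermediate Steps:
(d + 1/(W + 7713))/(14557 - 48662) = (17157 + 1/(4637 + 7713))/(14557 - 48662) = (17157 + 1/12350)/(-34105) = (17157 + 1/12350)*(-1/34105) = (211888951/12350)*(-1/34105) = -211888951/421196750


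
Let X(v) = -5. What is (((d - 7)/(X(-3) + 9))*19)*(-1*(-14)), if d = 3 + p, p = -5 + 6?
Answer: -399/2 ≈ -199.50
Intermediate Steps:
p = 1
d = 4 (d = 3 + 1 = 4)
(((d - 7)/(X(-3) + 9))*19)*(-1*(-14)) = (((4 - 7)/(-5 + 9))*19)*(-1*(-14)) = (-3/4*19)*14 = (-3*1/4*19)*14 = -3/4*19*14 = -57/4*14 = -399/2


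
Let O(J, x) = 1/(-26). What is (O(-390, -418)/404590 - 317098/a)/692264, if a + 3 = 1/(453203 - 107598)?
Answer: 576410676648965893/3775122919100684320 ≈ 0.15269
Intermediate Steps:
O(J, x) = -1/26
a = -1036814/345605 (a = -3 + 1/(453203 - 107598) = -3 + 1/345605 = -1036814/345605 ≈ -3.0000)
(O(-390, -418)/404590 - 317098/a)/692264 = (-1/26/404590 - 317098/(-1036814/345605))/692264 = (-1/26*1/404590 - 317098*(-345605/1036814))*(1/692264) = (-1/10519340 + 54795327145/518407)*(1/692264) = (576410676648965893/5453299491380)*(1/692264) = 576410676648965893/3775122919100684320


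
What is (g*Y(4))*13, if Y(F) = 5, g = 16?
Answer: 1040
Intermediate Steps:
(g*Y(4))*13 = (16*5)*13 = 80*13 = 1040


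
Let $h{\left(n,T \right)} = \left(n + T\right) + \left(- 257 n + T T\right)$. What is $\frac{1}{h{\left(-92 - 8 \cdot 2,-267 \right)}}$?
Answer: $\frac{1}{98670} \approx 1.0135 \cdot 10^{-5}$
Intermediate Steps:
$h{\left(n,T \right)} = T + T^{2} - 256 n$ ($h{\left(n,T \right)} = \left(T + n\right) + \left(- 257 n + T^{2}\right) = \left(T + n\right) + \left(T^{2} - 257 n\right) = T + T^{2} - 256 n$)
$\frac{1}{h{\left(-92 - 8 \cdot 2,-267 \right)}} = \frac{1}{-267 + \left(-267\right)^{2} - 256 \left(-92 - 8 \cdot 2\right)} = \frac{1}{-267 + 71289 - 256 \left(-92 - 16\right)} = \frac{1}{-267 + 71289 - -27648} = \frac{1}{-267 + 71289 + 27648} = \frac{1}{98670}$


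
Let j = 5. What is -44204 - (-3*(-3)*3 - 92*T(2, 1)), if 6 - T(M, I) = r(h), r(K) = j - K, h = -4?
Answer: -44507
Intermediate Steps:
r(K) = 5 - K
T(M, I) = -3 (T(M, I) = 6 - (5 - 1*(-4)) = 6 - (5 + 4) = 6 - 1*9 = 6 - 9 = -3)
-44204 - (-3*(-3)*3 - 92*T(2, 1)) = -44204 - (-3*(-3)*3 - 92*(-3)) = -44204 - (9*3 + 276) = -44204 - (27 + 276) = -44204 - 1*303 = -44204 - 303 = -44507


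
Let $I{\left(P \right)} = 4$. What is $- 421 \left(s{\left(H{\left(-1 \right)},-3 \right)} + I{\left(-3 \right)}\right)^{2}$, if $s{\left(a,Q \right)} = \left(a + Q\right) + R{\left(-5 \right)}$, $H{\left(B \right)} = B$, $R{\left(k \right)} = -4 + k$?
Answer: $-34101$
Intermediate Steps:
$s{\left(a,Q \right)} = -9 + Q + a$ ($s{\left(a,Q \right)} = \left(a + Q\right) - 9 = \left(Q + a\right) - 9 = -9 + Q + a$)
$- 421 \left(s{\left(H{\left(-1 \right)},-3 \right)} + I{\left(-3 \right)}\right)^{2} = - 421 \left(\left(-9 - 3 - 1\right) + 4\right)^{2} = - 421 \left(-13 + 4\right)^{2} = - 421 \left(-9\right)^{2} = \left(-421\right) 81 = -34101$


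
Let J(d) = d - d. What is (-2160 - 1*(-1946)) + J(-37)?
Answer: -214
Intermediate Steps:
J(d) = 0
(-2160 - 1*(-1946)) + J(-37) = (-2160 - 1*(-1946)) + 0 = (-2160 + 1946) + 0 = -214 + 0 = -214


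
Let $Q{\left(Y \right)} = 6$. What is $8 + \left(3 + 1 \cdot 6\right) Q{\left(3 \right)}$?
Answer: $62$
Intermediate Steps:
$8 + \left(3 + 1 \cdot 6\right) Q{\left(3 \right)} = 8 + \left(3 + 1 \cdot 6\right) 6 = 8 + \left(3 + 6\right) 6 = 8 + 9 \cdot 6 = 8 + 54 = 62$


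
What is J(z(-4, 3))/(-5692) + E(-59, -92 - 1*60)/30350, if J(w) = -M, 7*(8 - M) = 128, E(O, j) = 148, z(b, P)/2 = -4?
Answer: 463964/151158175 ≈ 0.0030694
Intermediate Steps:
z(b, P) = -8 (z(b, P) = 2*(-4) = -8)
M = -72/7 (M = 8 - ⅐*128 = 8 - 128/7 = -72/7 ≈ -10.286)
J(w) = 72/7 (J(w) = -1*(-72/7) = 72/7)
J(z(-4, 3))/(-5692) + E(-59, -92 - 1*60)/30350 = (72/7)/(-5692) + 148/30350 = (72/7)*(-1/5692) + 148*(1/30350) = -18/9961 + 74/15175 = 463964/151158175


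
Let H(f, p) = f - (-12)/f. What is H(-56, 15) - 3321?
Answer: -47281/14 ≈ -3377.2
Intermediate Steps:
H(f, p) = f + 12/f
H(-56, 15) - 3321 = (-56 + 12/(-56)) - 3321 = (-56 + 12*(-1/56)) - 3321 = (-56 - 3/14) - 3321 = -787/14 - 3321 = -47281/14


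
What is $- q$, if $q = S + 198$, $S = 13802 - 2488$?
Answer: $-11512$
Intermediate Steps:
$S = 11314$ ($S = 13802 - 2488 = 11314$)
$q = 11512$ ($q = 11314 + 198 = 11512$)
$- q = \left(-1\right) 11512 = -11512$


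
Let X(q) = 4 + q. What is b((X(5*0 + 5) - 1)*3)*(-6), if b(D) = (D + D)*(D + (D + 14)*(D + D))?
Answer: -532224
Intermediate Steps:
b(D) = 2*D*(D + 2*D*(14 + D)) (b(D) = (2*D)*(D + (14 + D)*(2*D)) = (2*D)*(D + 2*D*(14 + D)) = 2*D*(D + 2*D*(14 + D)))
b((X(5*0 + 5) - 1)*3)*(-6) = ((((4 + (5*0 + 5)) - 1)*3)²*(58 + 4*(((4 + (5*0 + 5)) - 1)*3)))*(-6) = ((((4 + (0 + 5)) - 1)*3)²*(58 + 4*(((4 + (0 + 5)) - 1)*3)))*(-6) = ((((4 + 5) - 1)*3)²*(58 + 4*(((4 + 5) - 1)*3)))*(-6) = (((9 - 1)*3)²*(58 + 4*((9 - 1)*3)))*(-6) = ((8*3)²*(58 + 4*(8*3)))*(-6) = (24²*(58 + 4*24))*(-6) = (576*(58 + 96))*(-6) = (576*154)*(-6) = 88704*(-6) = -532224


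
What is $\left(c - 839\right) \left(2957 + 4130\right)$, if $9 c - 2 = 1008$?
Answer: $- \frac{46356067}{9} \approx -5.1507 \cdot 10^{6}$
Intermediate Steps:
$c = \frac{1010}{9}$ ($c = \frac{2}{9} + \frac{1}{9} \cdot 1008 = \frac{2}{9} + 112 = \frac{1010}{9} \approx 112.22$)
$\left(c - 839\right) \left(2957 + 4130\right) = \left(\frac{1010}{9} - 839\right) \left(2957 + 4130\right) = \left(- \frac{6541}{9}\right) 7087 = - \frac{46356067}{9}$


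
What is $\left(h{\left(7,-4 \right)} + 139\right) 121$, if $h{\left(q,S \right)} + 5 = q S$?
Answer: $12826$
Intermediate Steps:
$h{\left(q,S \right)} = -5 + S q$ ($h{\left(q,S \right)} = -5 + q S = -5 + S q$)
$\left(h{\left(7,-4 \right)} + 139\right) 121 = \left(\left(-5 - 28\right) + 139\right) 121 = \left(-33 + 139\right) 121 = 106 \cdot 121 = 12826$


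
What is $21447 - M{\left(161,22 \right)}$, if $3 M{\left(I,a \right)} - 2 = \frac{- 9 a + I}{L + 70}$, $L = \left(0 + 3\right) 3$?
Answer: $\frac{5082818}{237} \approx 21447.0$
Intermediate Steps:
$L = 9$ ($L = 3 \cdot 3 = 9$)
$M{\left(I,a \right)} = \frac{2}{3} - \frac{3 a}{79} + \frac{I}{237}$ ($M{\left(I,a \right)} = \frac{2}{3} + \frac{\left(- 9 a + I\right) \frac{1}{9 + 70}}{3} = \frac{2}{3} + \frac{\left(I - 9 a\right) \frac{1}{79}}{3} = \frac{2}{3} + \frac{- \frac{9 a}{79} + \frac{I}{79}}{3} = \frac{2}{3} + \left(- \frac{3 a}{79} + \frac{I}{237}\right) = \frac{2}{3} - \frac{3 a}{79} + \frac{I}{237}$)
$21447 - M{\left(161,22 \right)} = 21447 - \left(\frac{2}{3} - \frac{66}{79} + \frac{1}{237} \cdot 161\right) = 21447 - \left(\frac{2}{3} - \frac{66}{79} + \frac{161}{237}\right) = 21447 - \frac{121}{237} = \frac{5082818}{237}$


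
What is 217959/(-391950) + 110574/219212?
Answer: -184989542/3580005975 ≈ -0.051673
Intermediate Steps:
217959/(-391950) + 110574/219212 = 217959*(-1/391950) + 110574*(1/219212) = -72653/130650 + 55287/109606 = -184989542/3580005975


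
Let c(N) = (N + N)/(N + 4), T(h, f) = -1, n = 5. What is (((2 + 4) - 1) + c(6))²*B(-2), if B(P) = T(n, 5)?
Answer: -961/25 ≈ -38.440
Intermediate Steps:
c(N) = 2*N/(4 + N) (c(N) = (2*N)/(4 + N) = 2*N/(4 + N))
B(P) = -1
(((2 + 4) - 1) + c(6))²*B(-2) = (((2 + 4) - 1) + 2*6/(4 + 6))²*(-1) = ((6 - 1) + 2*6/10)²*(-1) = (5 + 2*6*(⅒))²*(-1) = (5 + 6/5)²*(-1) = (31/5)²*(-1) = (961/25)*(-1) = -961/25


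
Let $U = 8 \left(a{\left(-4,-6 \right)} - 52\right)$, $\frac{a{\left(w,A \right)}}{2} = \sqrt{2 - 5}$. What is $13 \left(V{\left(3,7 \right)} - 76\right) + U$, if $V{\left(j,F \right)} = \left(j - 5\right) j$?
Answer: $-1482 + 16 i \sqrt{3} \approx -1482.0 + 27.713 i$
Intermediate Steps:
$V{\left(j,F \right)} = j \left(-5 + j\right)$ ($V{\left(j,F \right)} = \left(-5 + j\right) j = j \left(-5 + j\right)$)
$a{\left(w,A \right)} = 2 i \sqrt{3}$ ($a{\left(w,A \right)} = 2 \sqrt{2 - 5} = 2 \sqrt{-3} = 2 i \sqrt{3}$)
$U = -416 + 16 i \sqrt{3}$ ($U = 8 \left(2 i \sqrt{3} - 52\right) = 8 \left(-52 + 2 i \sqrt{3}\right) = -416 + 16 i \sqrt{3} \approx -416.0 + 27.713 i$)
$13 \left(V{\left(3,7 \right)} - 76\right) + U = 13 \left(3 \left(-5 + 3\right) - 76\right) - \left(416 - 16 i \sqrt{3}\right) = 13 \left(3 \left(-2\right) - 76\right) - \left(416 - 16 i \sqrt{3}\right) = 13 \left(-6 - 76\right) - \left(416 - 16 i \sqrt{3}\right) = 13 \left(-82\right) - \left(416 - 16 i \sqrt{3}\right) = -1066 - \left(416 - 16 i \sqrt{3}\right) = -1482 + 16 i \sqrt{3}$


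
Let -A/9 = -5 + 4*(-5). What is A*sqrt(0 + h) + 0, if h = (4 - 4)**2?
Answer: 0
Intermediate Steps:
h = 0 (h = 0**2 = 0)
A = 225 (A = -9*(-5 + 4*(-5)) = -9*(-5 - 20) = -9*(-25) = 225)
A*sqrt(0 + h) + 0 = 225*sqrt(0 + 0) + 0 = 225*sqrt(0) + 0 = 225*0 + 0 = 0 + 0 = 0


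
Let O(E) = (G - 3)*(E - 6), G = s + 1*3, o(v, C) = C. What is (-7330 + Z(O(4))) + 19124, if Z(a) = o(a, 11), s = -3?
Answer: 11805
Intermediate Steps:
G = 0 (G = -3 + 1*3 = -3 + 3 = 0)
O(E) = 18 - 3*E (O(E) = (0 - 3)*(E - 6) = -3*(-6 + E) = 18 - 3*E)
Z(a) = 11
(-7330 + Z(O(4))) + 19124 = (-7330 + 11) + 19124 = -7319 + 19124 = 11805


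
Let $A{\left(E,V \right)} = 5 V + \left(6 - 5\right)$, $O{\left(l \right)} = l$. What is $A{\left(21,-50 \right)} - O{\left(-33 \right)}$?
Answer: $-216$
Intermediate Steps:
$A{\left(E,V \right)} = 1 + 5 V$ ($A{\left(E,V \right)} = 5 V + \left(6 - 5\right) = 5 V + 1 = 1 + 5 V$)
$A{\left(21,-50 \right)} - O{\left(-33 \right)} = \left(1 + 5 \left(-50\right)\right) - -33 = \left(1 - 250\right) + 33 = -249 + 33 = -216$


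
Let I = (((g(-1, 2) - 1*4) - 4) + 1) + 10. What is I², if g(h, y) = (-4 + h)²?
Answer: 784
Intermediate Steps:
I = 28 (I = ((((-4 - 1)² - 1*4) - 4) + 1) + 10 = ((((-5)² - 4) - 4) + 1) + 10 = (((25 - 4) - 4) + 1) + 10 = ((21 - 4) + 1) + 10 = (17 + 1) + 10 = 18 + 10 = 28)
I² = 28² = 784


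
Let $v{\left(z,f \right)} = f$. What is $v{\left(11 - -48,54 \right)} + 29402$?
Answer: $29456$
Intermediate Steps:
$v{\left(11 - -48,54 \right)} + 29402 = 54 + 29402 = 29456$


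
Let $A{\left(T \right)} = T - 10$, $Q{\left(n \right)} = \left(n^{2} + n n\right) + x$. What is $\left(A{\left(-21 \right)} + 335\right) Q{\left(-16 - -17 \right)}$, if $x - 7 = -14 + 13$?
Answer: $2432$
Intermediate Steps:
$x = 6$ ($x = 7 + \left(-14 + 13\right) = 7 - 1 = 6$)
$Q{\left(n \right)} = 6 + 2 n^{2}$ ($Q{\left(n \right)} = \left(n^{2} + n n\right) + 6 = \left(n^{2} + n^{2}\right) + 6 = 2 n^{2} + 6 = 6 + 2 n^{2}$)
$A{\left(T \right)} = -10 + T$
$\left(A{\left(-21 \right)} + 335\right) Q{\left(-16 - -17 \right)} = \left(\left(-10 - 21\right) + 335\right) \left(6 + 2 \left(-16 - -17\right)^{2}\right) = \left(-31 + 335\right) \left(6 + 2 \left(-16 + 17\right)^{2}\right) = 304 \left(6 + 2 \cdot 1^{2}\right) = 304 \left(6 + 2 \cdot 1\right) = 304 \left(6 + 2\right) = 304 \cdot 8 = 2432$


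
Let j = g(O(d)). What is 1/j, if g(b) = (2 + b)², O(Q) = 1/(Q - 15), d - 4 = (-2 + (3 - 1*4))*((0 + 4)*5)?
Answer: 5041/19881 ≈ 0.25356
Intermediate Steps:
d = -56 (d = 4 + (-2 + (3 - 1*4))*((0 + 4)*5) = 4 + (-2 + (3 - 4))*(4*5) = 4 + (-2 - 1)*20 = 4 - 3*20 = 4 - 60 = -56)
O(Q) = 1/(-15 + Q)
j = 19881/5041 (j = (2 + 1/(-15 - 56))² = (2 + 1/(-71))² = (2 - 1/71)² = (141/71)² = 19881/5041 ≈ 3.9439)
1/j = 1/(19881/5041) = 5041/19881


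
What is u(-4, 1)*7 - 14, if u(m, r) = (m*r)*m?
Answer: 98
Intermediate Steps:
u(m, r) = r*m²
u(-4, 1)*7 - 14 = (1*(-4)²)*7 - 14 = (1*16)*7 - 14 = 16*7 - 14 = 112 - 14 = 98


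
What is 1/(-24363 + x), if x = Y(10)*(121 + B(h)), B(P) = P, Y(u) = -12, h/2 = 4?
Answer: -1/25911 ≈ -3.8594e-5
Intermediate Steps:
h = 8 (h = 2*4 = 8)
x = -1548 (x = -12*(121 + 8) = -12*129 = -1548)
1/(-24363 + x) = 1/(-24363 - 1548) = 1/(-25911) = -1/25911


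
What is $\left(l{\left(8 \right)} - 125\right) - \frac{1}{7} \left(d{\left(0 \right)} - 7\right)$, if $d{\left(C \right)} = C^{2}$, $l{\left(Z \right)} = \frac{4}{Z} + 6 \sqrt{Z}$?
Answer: $- \frac{249}{2} + 12 \sqrt{2} \approx -107.53$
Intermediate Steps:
$\left(l{\left(8 \right)} - 125\right) - \frac{1}{7} \left(d{\left(0 \right)} - 7\right) = \left(\frac{2 \left(2 + 3 \cdot 8^{\frac{3}{2}}\right)}{8} - 125\right) - \frac{1}{7} \left(0^{2} - 7\right) = \left(2 \cdot \frac{1}{8} \left(2 + 3 \cdot 16 \sqrt{2}\right) - 125\right) \left(-1\right) \frac{1}{7} \left(0 - 7\right) = \left(2 \cdot \frac{1}{8} \left(2 + 48 \sqrt{2}\right) - 125\right) \left(\left(- \frac{1}{7}\right) \left(-7\right)\right) = \left(\left(\frac{1}{2} + 12 \sqrt{2}\right) - 125\right) 1 = \left(- \frac{249}{2} + 12 \sqrt{2}\right) 1 = - \frac{249}{2} + 12 \sqrt{2}$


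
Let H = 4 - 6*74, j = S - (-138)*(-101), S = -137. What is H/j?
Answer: 88/2815 ≈ 0.031261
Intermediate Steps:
j = -14075 (j = -137 - (-138)*(-101) = -137 - 138*101 = -137 - 13938 = -14075)
H = -440 (H = 4 - 444 = -440)
H/j = -440/(-14075) = -440*(-1/14075) = 88/2815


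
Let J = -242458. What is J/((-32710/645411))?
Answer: 78242530119/16355 ≈ 4.7840e+6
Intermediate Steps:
J/((-32710/645411)) = -242458/((-32710/645411)) = -242458/((-32710*1/645411)) = -242458/(-32710/645411) = -242458*(-645411/32710) = 78242530119/16355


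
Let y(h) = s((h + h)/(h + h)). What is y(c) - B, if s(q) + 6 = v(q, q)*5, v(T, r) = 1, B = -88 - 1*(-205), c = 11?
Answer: -118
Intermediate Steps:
B = 117 (B = -88 + 205 = 117)
s(q) = -1 (s(q) = -6 + 1*5 = -6 + 5 = -1)
y(h) = -1
y(c) - B = -1 - 1*117 = -1 - 117 = -118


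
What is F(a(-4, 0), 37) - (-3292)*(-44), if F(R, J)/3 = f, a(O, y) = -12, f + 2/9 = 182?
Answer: -432908/3 ≈ -1.4430e+5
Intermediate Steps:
f = 1636/9 (f = -2/9 + 182 = 1636/9 ≈ 181.78)
F(R, J) = 1636/3 (F(R, J) = 3*(1636/9) = 1636/3)
F(a(-4, 0), 37) - (-3292)*(-44) = 1636/3 - (-3292)*(-44) = 1636/3 - 1*144848 = 1636/3 - 144848 = -432908/3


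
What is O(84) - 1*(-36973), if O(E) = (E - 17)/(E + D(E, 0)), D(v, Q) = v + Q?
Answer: 6211531/168 ≈ 36973.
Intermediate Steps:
D(v, Q) = Q + v
O(E) = (-17 + E)/(2*E) (O(E) = (E - 17)/(E + (0 + E)) = (-17 + E)/(E + E) = (-17 + E)/((2*E)) = (-17 + E)*(1/(2*E)) = (-17 + E)/(2*E))
O(84) - 1*(-36973) = (1/2)*(-17 + 84)/84 - 1*(-36973) = (1/2)*(1/84)*67 + 36973 = 67/168 + 36973 = 6211531/168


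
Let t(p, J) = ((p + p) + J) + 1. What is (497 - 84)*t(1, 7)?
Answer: 4130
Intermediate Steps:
t(p, J) = 1 + J + 2*p (t(p, J) = (2*p + J) + 1 = (J + 2*p) + 1 = 1 + J + 2*p)
(497 - 84)*t(1, 7) = (497 - 84)*(1 + 7 + 2*1) = 413*(1 + 7 + 2) = 413*10 = 4130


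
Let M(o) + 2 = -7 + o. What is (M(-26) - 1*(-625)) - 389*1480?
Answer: -575130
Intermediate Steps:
M(o) = -9 + o (M(o) = -2 + (-7 + o) = -9 + o)
(M(-26) - 1*(-625)) - 389*1480 = ((-9 - 26) - 1*(-625)) - 389*1480 = (-35 + 625) - 575720 = 590 - 575720 = -575130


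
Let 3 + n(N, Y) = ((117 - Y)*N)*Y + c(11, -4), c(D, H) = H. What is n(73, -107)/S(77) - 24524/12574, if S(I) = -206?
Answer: 10997655605/1295122 ≈ 8491.6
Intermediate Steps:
n(N, Y) = -7 + N*Y*(117 - Y) (n(N, Y) = -3 + (((117 - Y)*N)*Y - 4) = -3 + ((N*(117 - Y))*Y - 4) = -3 + (N*Y*(117 - Y) - 4) = -3 + (-4 + N*Y*(117 - Y)) = -7 + N*Y*(117 - Y))
n(73, -107)/S(77) - 24524/12574 = (-7 - 1*73*(-107)**2 + 117*73*(-107))/(-206) - 24524/12574 = (-7 - 1*73*11449 - 913887)*(-1/206) - 24524*1/12574 = (-7 - 835777 - 913887)*(-1/206) - 12262/6287 = -1749671*(-1/206) - 12262/6287 = 1749671/206 - 12262/6287 = 10997655605/1295122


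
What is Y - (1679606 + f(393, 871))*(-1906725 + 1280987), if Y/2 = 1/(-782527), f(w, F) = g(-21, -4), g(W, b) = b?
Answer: 822428674837469450/782527 ≈ 1.0510e+12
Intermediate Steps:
f(w, F) = -4
Y = -2/782527 (Y = 2/(-782527) = 2*(-1/782527) = -2/782527 ≈ -2.5558e-6)
Y - (1679606 + f(393, 871))*(-1906725 + 1280987) = -2/782527 - (1679606 - 4)*(-1906725 + 1280987) = -2/782527 - 1679602*(-625738) = -2/782527 - 1*(-1050990796276) = -2/782527 + 1050990796276 = 822428674837469450/782527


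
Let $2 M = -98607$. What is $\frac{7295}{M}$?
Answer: $- \frac{14590}{98607} \approx -0.14796$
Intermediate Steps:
$M = - \frac{98607}{2}$ ($M = \frac{1}{2} \left(-98607\right) = - \frac{98607}{2} \approx -49304.0$)
$\frac{7295}{M} = \frac{7295}{- \frac{98607}{2}} = 7295 \left(- \frac{2}{98607}\right) = - \frac{14590}{98607}$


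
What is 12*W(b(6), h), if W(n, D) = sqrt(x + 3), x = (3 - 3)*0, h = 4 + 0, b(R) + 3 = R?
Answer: 12*sqrt(3) ≈ 20.785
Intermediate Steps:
b(R) = -3 + R
h = 4
x = 0 (x = 0*0 = 0)
W(n, D) = sqrt(3) (W(n, D) = sqrt(0 + 3) = sqrt(3))
12*W(b(6), h) = 12*sqrt(3)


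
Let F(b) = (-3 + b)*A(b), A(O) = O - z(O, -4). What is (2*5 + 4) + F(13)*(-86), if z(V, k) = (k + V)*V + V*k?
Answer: 44734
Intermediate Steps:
z(V, k) = V*k + V*(V + k) (z(V, k) = (V + k)*V + V*k = V*(V + k) + V*k = V*k + V*(V + k))
A(O) = O - O*(-8 + O) (A(O) = O - O*(O + 2*(-4)) = O - O*(O - 8) = O - O*(-8 + O))
F(b) = b*(-3 + b)*(9 - b) (F(b) = (-3 + b)*(b*(9 - b)) = b*(-3 + b)*(9 - b))
(2*5 + 4) + F(13)*(-86) = (2*5 + 4) - 1*13*(-9 + 13)*(-3 + 13)*(-86) = (10 + 4) - 1*13*4*10*(-86) = 14 - 520*(-86) = 14 + 44720 = 44734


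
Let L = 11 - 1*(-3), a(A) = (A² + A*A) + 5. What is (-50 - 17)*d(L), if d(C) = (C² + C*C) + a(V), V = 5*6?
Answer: -147199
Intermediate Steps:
V = 30
a(A) = 5 + 2*A² (a(A) = (A² + A²) + 5 = 2*A² + 5 = 5 + 2*A²)
L = 14 (L = 11 + 3 = 14)
d(C) = 1805 + 2*C² (d(C) = (C² + C*C) + (5 + 2*30²) = (C² + C²) + (5 + 2*900) = 2*C² + (5 + 1800) = 2*C² + 1805 = 1805 + 2*C²)
(-50 - 17)*d(L) = (-50 - 17)*(1805 + 2*14²) = -67*(1805 + 2*196) = -67*(1805 + 392) = -67*2197 = -147199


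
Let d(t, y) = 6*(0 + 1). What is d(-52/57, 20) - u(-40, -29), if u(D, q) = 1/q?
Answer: 175/29 ≈ 6.0345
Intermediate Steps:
d(t, y) = 6 (d(t, y) = 6*1 = 6)
d(-52/57, 20) - u(-40, -29) = 6 - 1/(-29) = 6 - 1*(-1/29) = 6 + 1/29 = 175/29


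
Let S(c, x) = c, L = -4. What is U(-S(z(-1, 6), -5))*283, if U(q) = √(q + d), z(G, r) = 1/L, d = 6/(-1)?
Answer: 283*I*√23/2 ≈ 678.61*I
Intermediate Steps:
d = -6 (d = 6*(-1) = -6)
z(G, r) = -¼ (z(G, r) = 1/(-4) = -¼)
U(q) = √(-6 + q) (U(q) = √(q - 6) = √(-6 + q))
U(-S(z(-1, 6), -5))*283 = √(-6 - 1*(-¼))*283 = √(-6 + ¼)*283 = √(-23/4)*283 = (I*√23/2)*283 = 283*I*√23/2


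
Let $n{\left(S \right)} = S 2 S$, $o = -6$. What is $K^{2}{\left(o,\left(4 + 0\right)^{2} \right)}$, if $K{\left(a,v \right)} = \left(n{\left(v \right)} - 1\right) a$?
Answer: $9400356$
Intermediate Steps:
$n{\left(S \right)} = 2 S^{2}$ ($n{\left(S \right)} = 2 S S = 2 S^{2}$)
$K{\left(a,v \right)} = a \left(-1 + 2 v^{2}\right)$ ($K{\left(a,v \right)} = \left(2 v^{2} - 1\right) a = \left(-1 + 2 v^{2}\right) a = a \left(-1 + 2 v^{2}\right)$)
$K^{2}{\left(o,\left(4 + 0\right)^{2} \right)} = \left(- 6 \left(-1 + 2 \left(\left(4 + 0\right)^{2}\right)^{2}\right)\right)^{2} = \left(- 6 \left(-1 + 2 \left(4^{2}\right)^{2}\right)\right)^{2} = \left(- 6 \left(-1 + 2 \cdot 16^{2}\right)\right)^{2} = \left(- 6 \left(-1 + 2 \cdot 256\right)\right)^{2} = \left(- 6 \left(-1 + 512\right)\right)^{2} = \left(\left(-6\right) 511\right)^{2} = \left(-3066\right)^{2} = 9400356$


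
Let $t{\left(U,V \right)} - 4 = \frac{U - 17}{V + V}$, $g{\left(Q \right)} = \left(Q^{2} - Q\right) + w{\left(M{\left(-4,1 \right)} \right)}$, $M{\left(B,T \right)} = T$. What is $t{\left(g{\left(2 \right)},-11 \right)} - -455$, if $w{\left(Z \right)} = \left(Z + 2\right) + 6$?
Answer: $\frac{5052}{11} \approx 459.27$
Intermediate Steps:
$w{\left(Z \right)} = 8 + Z$ ($w{\left(Z \right)} = \left(2 + Z\right) + 6 = 8 + Z$)
$g{\left(Q \right)} = 9 + Q^{2} - Q$ ($g{\left(Q \right)} = \left(Q^{2} - Q\right) + \left(8 + 1\right) = \left(Q^{2} - Q\right) + 9 = 9 + Q^{2} - Q$)
$t{\left(U,V \right)} = 4 + \frac{-17 + U}{2 V}$ ($t{\left(U,V \right)} = 4 + \frac{U - 17}{V + V} = 4 + \frac{-17 + U}{2 V}$)
$t{\left(g{\left(2 \right)},-11 \right)} - -455 = \frac{-17 + \left(9 + 2^{2} - 2\right) + 8 \left(-11\right)}{2 \left(-11\right)} - -455 = \frac{1}{2} \left(- \frac{1}{11}\right) \left(-17 + \left(9 + 4 - 2\right) - 88\right) + 455 = \frac{1}{2} \left(- \frac{1}{11}\right) \left(-17 + 11 - 88\right) + 455 = \frac{1}{2} \left(- \frac{1}{11}\right) \left(-94\right) + 455 = \frac{47}{11} + 455 = \frac{5052}{11}$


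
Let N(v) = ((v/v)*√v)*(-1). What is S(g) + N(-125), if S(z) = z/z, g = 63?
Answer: 1 - 5*I*√5 ≈ 1.0 - 11.18*I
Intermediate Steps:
S(z) = 1
N(v) = -√v (N(v) = (1*√v)*(-1) = √v*(-1) = -√v)
S(g) + N(-125) = 1 - √(-125) = 1 - 5*I*√5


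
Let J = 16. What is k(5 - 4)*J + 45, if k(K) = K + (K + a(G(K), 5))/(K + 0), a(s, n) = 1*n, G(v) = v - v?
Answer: 157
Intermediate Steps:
G(v) = 0
a(s, n) = n
k(K) = K + (5 + K)/K (k(K) = K + (K + 5)/(K + 0) = K + (5 + K)/K)
k(5 - 4)*J + 45 = (1 + (5 - 4) + 5/(5 - 4))*16 + 45 = (1 + 1 + 5/1)*16 + 45 = (1 + 1 + 5*1)*16 + 45 = (1 + 1 + 5)*16 + 45 = 7*16 + 45 = 112 + 45 = 157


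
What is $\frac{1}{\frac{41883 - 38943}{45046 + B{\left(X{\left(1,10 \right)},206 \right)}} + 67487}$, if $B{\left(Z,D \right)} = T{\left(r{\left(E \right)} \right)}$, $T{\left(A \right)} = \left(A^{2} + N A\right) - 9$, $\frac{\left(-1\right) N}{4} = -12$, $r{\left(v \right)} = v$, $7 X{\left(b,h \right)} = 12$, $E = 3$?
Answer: $\frac{4519}{304974047} \approx 1.4818 \cdot 10^{-5}$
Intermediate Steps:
$X{\left(b,h \right)} = \frac{12}{7}$ ($X{\left(b,h \right)} = \frac{1}{7} \cdot 12 = \frac{12}{7}$)
$N = 48$ ($N = \left(-4\right) \left(-12\right) = 48$)
$T{\left(A \right)} = -9 + A^{2} + 48 A$ ($T{\left(A \right)} = \left(A^{2} + 48 A\right) - 9 = -9 + A^{2} + 48 A$)
$B{\left(Z,D \right)} = 144$ ($B{\left(Z,D \right)} = -9 + 3^{2} + 48 \cdot 3 = -9 + 9 + 144 = 144$)
$\frac{1}{\frac{41883 - 38943}{45046 + B{\left(X{\left(1,10 \right)},206 \right)}} + 67487} = \frac{1}{\frac{41883 - 38943}{45046 + 144} + 67487} = \frac{1}{\frac{2940}{45190} + 67487} = \frac{1}{2940 \cdot \frac{1}{45190} + 67487} = \frac{1}{\frac{294}{4519} + 67487} = \frac{1}{\frac{304974047}{4519}} = \frac{4519}{304974047}$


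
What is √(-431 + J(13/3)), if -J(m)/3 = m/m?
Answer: I*√434 ≈ 20.833*I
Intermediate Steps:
J(m) = -3 (J(m) = -3*m/m = -3*1 = -3)
√(-431 + J(13/3)) = √(-431 - 3) = √(-434) = I*√434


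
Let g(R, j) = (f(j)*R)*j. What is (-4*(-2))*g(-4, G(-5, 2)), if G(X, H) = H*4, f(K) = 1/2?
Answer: -128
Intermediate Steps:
f(K) = 1/2
G(X, H) = 4*H
g(R, j) = R*j/2 (g(R, j) = (R/2)*j = R*j/2)
(-4*(-2))*g(-4, G(-5, 2)) = (-4*(-2))*((1/2)*(-4)*(4*2)) = 8*((1/2)*(-4)*8) = 8*(-16) = -128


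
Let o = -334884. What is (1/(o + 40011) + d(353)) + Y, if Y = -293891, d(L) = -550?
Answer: -86822700994/294873 ≈ -2.9444e+5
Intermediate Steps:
(1/(o + 40011) + d(353)) + Y = (1/(-334884 + 40011) - 550) - 293891 = (1/(-294873) - 550) - 293891 = (-1/294873 - 550) - 293891 = -162180151/294873 - 293891 = -86822700994/294873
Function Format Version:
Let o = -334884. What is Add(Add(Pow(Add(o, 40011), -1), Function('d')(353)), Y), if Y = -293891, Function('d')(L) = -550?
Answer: Rational(-86822700994, 294873) ≈ -2.9444e+5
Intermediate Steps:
Add(Add(Pow(Add(o, 40011), -1), Function('d')(353)), Y) = Add(Add(Pow(Add(-334884, 40011), -1), -550), -293891) = Add(Add(Pow(-294873, -1), -550), -293891) = Add(Add(Rational(-1, 294873), -550), -293891) = Add(Rational(-162180151, 294873), -293891) = Rational(-86822700994, 294873)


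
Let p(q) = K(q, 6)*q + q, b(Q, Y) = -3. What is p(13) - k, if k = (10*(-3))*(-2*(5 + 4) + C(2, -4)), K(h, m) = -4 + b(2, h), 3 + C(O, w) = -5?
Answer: -858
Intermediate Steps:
C(O, w) = -8 (C(O, w) = -3 - 5 = -8)
K(h, m) = -7 (K(h, m) = -4 - 3 = -7)
p(q) = -6*q (p(q) = -7*q + q = -6*q)
k = 780 (k = (10*(-3))*(-2*(5 + 4) - 8) = -30*(-2*9 - 8) = -30*(-18 - 8) = -30*(-26) = 780)
p(13) - k = -6*13 - 1*780 = -78 - 780 = -858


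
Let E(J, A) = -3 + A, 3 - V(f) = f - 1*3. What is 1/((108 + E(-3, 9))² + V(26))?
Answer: 1/12976 ≈ 7.7065e-5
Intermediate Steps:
V(f) = 6 - f (V(f) = 3 - (f - 1*3) = 3 - (f - 3) = 3 - (-3 + f) = 3 + (3 - f) = 6 - f)
1/((108 + E(-3, 9))² + V(26)) = 1/((108 + (-3 + 9))² + (6 - 1*26)) = 1/((108 + 6)² + (6 - 26)) = 1/(114² - 20) = 1/(12996 - 20) = 1/12976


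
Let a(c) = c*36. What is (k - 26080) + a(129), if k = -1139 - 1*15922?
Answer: -38497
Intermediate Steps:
a(c) = 36*c
k = -17061 (k = -1139 - 15922 = -17061)
(k - 26080) + a(129) = (-17061 - 26080) + 36*129 = -43141 + 4644 = -38497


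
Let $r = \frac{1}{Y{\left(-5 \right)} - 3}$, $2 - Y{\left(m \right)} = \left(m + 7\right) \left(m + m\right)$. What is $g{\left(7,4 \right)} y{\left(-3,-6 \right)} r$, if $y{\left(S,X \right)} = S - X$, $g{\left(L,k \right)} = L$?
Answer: $\frac{21}{19} \approx 1.1053$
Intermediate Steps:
$Y{\left(m \right)} = 2 - 2 m \left(7 + m\right)$ ($Y{\left(m \right)} = 2 - \left(m + 7\right) \left(m + m\right) = 2 - \left(7 + m\right) 2 m = 2 - 2 m \left(7 + m\right)$)
$r = \frac{1}{19}$ ($r = \frac{1}{\left(2 - -70 - 2 \left(-5\right)^{2}\right) - 3} = \frac{1}{\left(2 + 70 - 50\right) - 3} = \frac{1}{22 - 3} = \frac{1}{19} \approx 0.052632$)
$g{\left(7,4 \right)} y{\left(-3,-6 \right)} r = 7 \left(-3 - -6\right) \frac{1}{19} = 7 \left(-3 + 6\right) \frac{1}{19} = 7 \cdot 3 \cdot \frac{1}{19} = 21 \cdot \frac{1}{19} = \frac{21}{19}$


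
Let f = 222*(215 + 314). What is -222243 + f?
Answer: -104805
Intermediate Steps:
f = 117438 (f = 222*529 = 117438)
-222243 + f = -222243 + 117438 = -104805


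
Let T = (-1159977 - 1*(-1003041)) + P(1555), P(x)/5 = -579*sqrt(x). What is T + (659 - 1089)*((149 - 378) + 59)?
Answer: -83836 - 2895*sqrt(1555) ≈ -1.9800e+5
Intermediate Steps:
P(x) = -2895*sqrt(x) (P(x) = 5*(-579*sqrt(x)) = -2895*sqrt(x))
T = -156936 - 2895*sqrt(1555) (T = (-1159977 - 1*(-1003041)) - 2895*sqrt(1555) = (-1159977 + 1003041) - 2895*sqrt(1555) = -156936 - 2895*sqrt(1555) ≈ -2.7110e+5)
T + (659 - 1089)*((149 - 378) + 59) = (-156936 - 2895*sqrt(1555)) + (659 - 1089)*((149 - 378) + 59) = (-156936 - 2895*sqrt(1555)) - 430*(-229 + 59) = (-156936 - 2895*sqrt(1555)) - 430*(-170) = (-156936 - 2895*sqrt(1555)) + 73100 = -83836 - 2895*sqrt(1555)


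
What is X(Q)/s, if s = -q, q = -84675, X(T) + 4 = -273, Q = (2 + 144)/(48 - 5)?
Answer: -277/84675 ≈ -0.0032713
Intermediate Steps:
Q = 146/43 ≈ 3.3953
X(T) = -277 (X(T) = -4 - 273 = -277)
s = 84675 (s = -1*(-84675) = 84675)
X(Q)/s = -277/84675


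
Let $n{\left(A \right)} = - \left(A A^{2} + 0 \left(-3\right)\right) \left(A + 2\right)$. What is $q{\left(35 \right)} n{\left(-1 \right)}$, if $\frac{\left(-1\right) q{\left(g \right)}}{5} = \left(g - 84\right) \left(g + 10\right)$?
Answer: $11025$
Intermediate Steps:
$q{\left(g \right)} = - 5 \left(-84 + g\right) \left(10 + g\right)$ ($q{\left(g \right)} = - 5 \left(g - 84\right) \left(g + 10\right) = - 5 \left(-84 + g\right) \left(10 + g\right)$)
$n{\left(A \right)} = - A^{3} \left(2 + A\right)$ ($n{\left(A \right)} = - \left(A^{3} + 0\right) \left(2 + A\right) = - A^{3} \left(2 + A\right)$)
$q{\left(35 \right)} n{\left(-1 \right)} = \left(4200 - 5 \cdot 35^{2} + 370 \cdot 35\right) \left(-1\right)^{3} \left(-2 - -1\right) = \left(4200 - 6125 + 12950\right) \left(- (-2 + 1)\right) = \left(4200 - 6125 + 12950\right) \left(\left(-1\right) \left(-1\right)\right) = 11025 \cdot 1 = 11025$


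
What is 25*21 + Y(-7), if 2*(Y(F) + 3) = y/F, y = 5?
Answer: 7303/14 ≈ 521.64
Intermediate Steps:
Y(F) = -3 + 5/(2*F) (Y(F) = -3 + (5/F)/2 = -3 + 5/(2*F))
25*21 + Y(-7) = 25*21 + (-3 + (5/2)/(-7)) = 525 + (-3 + (5/2)*(-⅐)) = 525 + (-3 - 5/14) = 525 - 47/14 = 7303/14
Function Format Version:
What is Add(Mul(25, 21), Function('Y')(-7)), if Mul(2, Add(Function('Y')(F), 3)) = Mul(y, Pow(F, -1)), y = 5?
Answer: Rational(7303, 14) ≈ 521.64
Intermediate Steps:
Function('Y')(F) = Add(-3, Mul(Rational(5, 2), Pow(F, -1))) (Function('Y')(F) = Add(-3, Mul(Rational(1, 2), Mul(5, Pow(F, -1)))) = Add(-3, Mul(Rational(5, 2), Pow(F, -1))))
Add(Mul(25, 21), Function('Y')(-7)) = Add(Mul(25, 21), Add(-3, Mul(Rational(5, 2), Pow(-7, -1)))) = Add(525, Add(-3, Mul(Rational(5, 2), Rational(-1, 7)))) = Add(525, Add(-3, Rational(-5, 14))) = Add(525, Rational(-47, 14)) = Rational(7303, 14)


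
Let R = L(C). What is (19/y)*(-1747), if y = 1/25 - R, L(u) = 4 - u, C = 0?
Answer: 829825/99 ≈ 8382.1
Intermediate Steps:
R = 4 (R = 4 - 1*0 = 4 + 0 = 4)
y = -99/25 (y = 1/25 - 1*4 = 1/25 - 4 = -99/25 ≈ -3.9600)
(19/y)*(-1747) = (19/(-99/25))*(-1747) = (19*(-25/99))*(-1747) = -475/99*(-1747) = 829825/99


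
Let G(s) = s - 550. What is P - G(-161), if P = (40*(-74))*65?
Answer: -191689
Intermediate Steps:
G(s) = -550 + s
P = -192400 (P = -2960*65 = -192400)
P - G(-161) = -192400 - (-550 - 161) = -192400 - 1*(-711) = -192400 + 711 = -191689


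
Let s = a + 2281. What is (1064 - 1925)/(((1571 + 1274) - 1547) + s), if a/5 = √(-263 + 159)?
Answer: -440217/1830263 + 1230*I*√26/1830263 ≈ -0.24052 + 0.0034267*I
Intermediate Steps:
a = 10*I*√26 (a = 5*√(-263 + 159) = 5*√(-104) = 5*(2*I*√26) = 10*I*√26 ≈ 50.99*I)
s = 2281 + 10*I*√26 (s = 10*I*√26 + 2281 = 2281 + 10*I*√26 ≈ 2281.0 + 50.99*I)
(1064 - 1925)/(((1571 + 1274) - 1547) + s) = (1064 - 1925)/(((1571 + 1274) - 1547) + (2281 + 10*I*√26)) = -861/((2845 - 1547) + (2281 + 10*I*√26)) = -861/(1298 + (2281 + 10*I*√26)) = -861/(3579 + 10*I*√26)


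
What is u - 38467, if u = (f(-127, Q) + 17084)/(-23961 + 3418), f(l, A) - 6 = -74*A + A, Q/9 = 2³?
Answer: -790239415/20543 ≈ -38468.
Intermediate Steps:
Q = 72 (Q = 9*2³ = 9*8 = 72)
f(l, A) = 6 - 73*A (f(l, A) = 6 + (-74*A + A) = 6 - 73*A)
u = -11834/20543 (u = ((6 - 73*72) + 17084)/(-23961 + 3418) = ((6 - 5256) + 17084)/(-20543) = (-5250 + 17084)*(-1/20543) = 11834*(-1/20543) = -11834/20543 ≈ -0.57606)
u - 38467 = -11834/20543 - 38467 = -790239415/20543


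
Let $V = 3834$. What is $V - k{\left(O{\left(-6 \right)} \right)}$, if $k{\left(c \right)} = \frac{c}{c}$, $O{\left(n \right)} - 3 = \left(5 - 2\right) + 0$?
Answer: $3833$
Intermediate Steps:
$O{\left(n \right)} = 6$ ($O{\left(n \right)} = 3 + \left(\left(5 - 2\right) + 0\right) = 3 + \left(3 + 0\right) = 3 + 3 = 6$)
$k{\left(c \right)} = 1$
$V - k{\left(O{\left(-6 \right)} \right)} = 3834 - 1 = 3833$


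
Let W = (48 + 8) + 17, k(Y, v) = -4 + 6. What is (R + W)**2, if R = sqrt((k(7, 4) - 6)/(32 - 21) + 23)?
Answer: (803 + sqrt(2739))**2/121 ≈ 6046.3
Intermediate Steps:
k(Y, v) = 2
W = 73 (W = 56 + 17 = 73)
R = sqrt(2739)/11 (R = sqrt((2 - 6)/(32 - 21) + 23) = sqrt(-4/11 + 23) = sqrt(249/11) = sqrt(2739)/11 ≈ 4.7578)
(R + W)**2 = (sqrt(2739)/11 + 73)**2 = (73 + sqrt(2739)/11)**2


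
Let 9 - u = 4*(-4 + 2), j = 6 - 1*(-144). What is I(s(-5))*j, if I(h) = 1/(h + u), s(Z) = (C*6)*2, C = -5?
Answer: -150/43 ≈ -3.4884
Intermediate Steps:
j = 150 (j = 6 + 144 = 150)
u = 17 (u = 9 - 4*(-4 + 2) = 9 - 4*(-2) = 9 - 1*(-8) = 9 + 8 = 17)
s(Z) = -60 (s(Z) = -5*6*2 = -30*2 = -60)
I(h) = 1/(17 + h) (I(h) = 1/(h + 17) = 1/(17 + h))
I(s(-5))*j = 150/(17 - 60) = 150/(-43) = -1/43*150 = -150/43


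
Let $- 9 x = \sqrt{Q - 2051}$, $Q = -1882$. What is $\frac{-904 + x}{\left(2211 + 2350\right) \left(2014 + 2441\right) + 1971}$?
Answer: $- \frac{452}{10160613} - \frac{i \sqrt{437}}{60963678} \approx -4.4485 \cdot 10^{-5} - 3.429 \cdot 10^{-7} i$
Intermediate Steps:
$x = - \frac{i \sqrt{437}}{3}$ ($x = - \frac{\sqrt{-1882 - 2051}}{9} = - \frac{\sqrt{-3933}}{9} = - \frac{3 i \sqrt{437}}{9} = - \frac{i \sqrt{437}}{3} \approx - 6.9682 i$)
$\frac{-904 + x}{\left(2211 + 2350\right) \left(2014 + 2441\right) + 1971} = \frac{-904 - \frac{i \sqrt{437}}{3}}{\left(2211 + 2350\right) \left(2014 + 2441\right) + 1971} = \frac{-904 - \frac{i \sqrt{437}}{3}}{4561 \cdot 4455 + 1971} = \frac{-904 - \frac{i \sqrt{437}}{3}}{20319255 + 1971} = \frac{-904 - \frac{i \sqrt{437}}{3}}{20321226} = \left(-904 - \frac{i \sqrt{437}}{3}\right) \frac{1}{20321226} = - \frac{452}{10160613} - \frac{i \sqrt{437}}{60963678}$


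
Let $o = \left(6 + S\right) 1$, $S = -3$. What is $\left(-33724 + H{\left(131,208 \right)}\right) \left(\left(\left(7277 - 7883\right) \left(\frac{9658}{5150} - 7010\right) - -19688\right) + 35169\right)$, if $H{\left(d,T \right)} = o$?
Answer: $- \frac{373530379946621}{2575} \approx -1.4506 \cdot 10^{11}$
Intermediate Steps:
$o = 3$ ($o = \left(6 - 3\right) 1 = 3 \cdot 1 = 3$)
$H{\left(d,T \right)} = 3$
$\left(-33724 + H{\left(131,208 \right)}\right) \left(\left(\left(7277 - 7883\right) \left(\frac{9658}{5150} - 7010\right) - -19688\right) + 35169\right) = \left(-33724 + 3\right) \left(\left(\left(7277 - 7883\right) \left(\frac{9658}{5150} - 7010\right) - -19688\right) + 35169\right) = - 33721 \left(\left(- 606 \left(9658 \cdot \frac{1}{5150} - 7010\right) + 19688\right) + 35169\right) = - 33721 \left(\left(- 606 \left(\frac{4829}{2575} - 7010\right) + 19688\right) + 35169\right) = - 33721 \left(\left(\left(-606\right) \left(- \frac{18045921}{2575}\right) + 19688\right) + 35169\right) = - 33721 \left(\left(\frac{10935828126}{2575} + 19688\right) + 35169\right) = - 33721 \left(\frac{10986524726}{2575} + 35169\right) = \left(-33721\right) \frac{11077084901}{2575} = - \frac{373530379946621}{2575}$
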